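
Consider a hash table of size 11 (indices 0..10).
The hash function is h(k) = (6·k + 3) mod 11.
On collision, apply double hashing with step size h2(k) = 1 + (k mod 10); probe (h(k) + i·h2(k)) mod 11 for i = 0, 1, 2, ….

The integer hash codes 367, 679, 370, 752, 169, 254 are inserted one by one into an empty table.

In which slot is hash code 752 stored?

367: h=5 → slot 5
679: h=7 → slot 7
370: h=1 → slot 1
752: h=5, h2=3, probe 5,8 → slot 8
169: h=5, h2=10, probe 5,4 → slot 4
254: h=9 → slot 9
Table: [-, 370, -, -, 169, 367, -, 679, 752, 254, -]

8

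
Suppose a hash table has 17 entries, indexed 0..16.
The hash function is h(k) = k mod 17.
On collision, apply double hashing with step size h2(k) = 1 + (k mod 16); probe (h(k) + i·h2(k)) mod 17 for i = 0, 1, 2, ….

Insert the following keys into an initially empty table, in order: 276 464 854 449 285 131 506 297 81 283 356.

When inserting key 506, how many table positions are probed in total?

Insert 276: h=4, slot 4 empty => index 4.
Insert 464: h=5, slot 5 empty => index 5.
Insert 854: h=4, h2=7, slot 4 occupied => index 11.
Insert 449: h=7, slot 7 empty => index 7.
Insert 285: h=13, slot 13 empty => index 13.
Insert 131: h=12, slot 12 empty => index 12.
Insert 506: h=13, h2=11, slots 13,7 occupied => index 1.
Insert 297: h=8, slot 8 empty => index 8.
Insert 81: h=13, h2=2, slot 13 occupied => index 15.
Insert 283: h=11, h2=12, slot 11 occupied => index 6.
Insert 356: h=16, slot 16 empty => index 16.
Table: [∅, 506, ∅, ∅, 276, 464, 283, 449, 297, ∅, ∅, 854, 131, 285, ∅, 81, 356]

3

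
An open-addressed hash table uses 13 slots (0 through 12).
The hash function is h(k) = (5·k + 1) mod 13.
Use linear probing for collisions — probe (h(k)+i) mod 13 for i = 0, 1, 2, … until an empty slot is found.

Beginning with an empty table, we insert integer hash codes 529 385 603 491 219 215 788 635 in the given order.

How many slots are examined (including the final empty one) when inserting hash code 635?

529: h=7 -> slot 7
385: h=2 -> slot 2
603: h=0 -> slot 0
491: h=12 -> slot 12
219: h=4 -> slot 4
215: h=10 -> slot 10
788: h=2, probe 2,3 -> slot 3
635: h=4, probe 4,5 -> slot 5
Table: [603, _, 385, 788, 219, 635, _, 529, _, _, 215, _, 491]

2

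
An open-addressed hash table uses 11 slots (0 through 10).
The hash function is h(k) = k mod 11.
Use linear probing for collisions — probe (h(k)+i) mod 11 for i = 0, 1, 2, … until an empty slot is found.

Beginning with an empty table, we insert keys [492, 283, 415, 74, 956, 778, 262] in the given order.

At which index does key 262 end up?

492: h=8 → slot 8
283: h=8, probe 8,9 → slot 9
415: h=8, probe 8,9,10 → slot 10
74: h=8, probe 8,9,10,0 → slot 0
956: h=10, probe 10,0,1 → slot 1
778: h=8, probe 8,9,10,0,1,2 → slot 2
262: h=9, probe 9,10,0,1,2,3 → slot 3
Table: [74, 956, 778, 262, —, —, —, —, 492, 283, 415]

3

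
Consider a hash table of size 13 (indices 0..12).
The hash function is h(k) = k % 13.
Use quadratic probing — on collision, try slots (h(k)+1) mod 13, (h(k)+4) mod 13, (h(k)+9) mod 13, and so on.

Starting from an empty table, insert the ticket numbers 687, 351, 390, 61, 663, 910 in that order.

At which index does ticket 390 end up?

1

687 hashes to 11; slot 11 is free => place at 11.
351 hashes to 0; slot 0 is free => place at 0.
390 hashes to 0; 0 taken => place at 1.
61 hashes to 9; slot 9 is free => place at 9.
663 hashes to 0; 0,1 taken => place at 4.
910 hashes to 0; 0,1,4,9 taken => place at 3.
Table: [351, 390, ., 910, 663, ., ., ., ., 61, ., 687, .]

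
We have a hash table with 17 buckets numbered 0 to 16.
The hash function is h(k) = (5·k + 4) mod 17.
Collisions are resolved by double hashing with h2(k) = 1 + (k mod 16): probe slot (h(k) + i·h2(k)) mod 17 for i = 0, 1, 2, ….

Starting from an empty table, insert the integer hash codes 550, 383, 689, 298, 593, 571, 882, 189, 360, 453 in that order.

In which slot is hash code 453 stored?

4

550: h=0 → slot 0
383: h=15 → slot 15
689: h=15, h2=2, probe 15,0,2 → slot 2
298: h=15, h2=11, probe 15,9 → slot 9
593: h=11 → slot 11
571: h=3 → slot 3
882: h=11, h2=3, probe 11,14 → slot 14
189: h=14, h2=14, probe 14,11,8 → slot 8
360: h=2, h2=9, probe 2,11,3,12 → slot 12
453: h=8, h2=6, probe 8,14,3,9,15,4 → slot 4
Table: [550, ., 689, 571, 453, ., ., ., 189, 298, ., 593, 360, ., 882, 383, .]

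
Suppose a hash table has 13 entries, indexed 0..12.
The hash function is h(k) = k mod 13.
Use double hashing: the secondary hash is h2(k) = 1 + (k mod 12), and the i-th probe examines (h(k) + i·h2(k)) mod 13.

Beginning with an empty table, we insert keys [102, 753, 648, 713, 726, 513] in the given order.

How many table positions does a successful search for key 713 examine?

102: h=11 -> slot 11
753: h=12 -> slot 12
648: h=11, h2=1, probe 11,12,0 -> slot 0
713: h=11, h2=6, probe 11,4 -> slot 4
726: h=11, h2=7, probe 11,5 -> slot 5
513: h=6 -> slot 6
Table: [648, ., ., ., 713, 726, 513, ., ., ., ., 102, 753]
Lookup 713: h=11, h2=6, probe 11,4 → found at 4.

2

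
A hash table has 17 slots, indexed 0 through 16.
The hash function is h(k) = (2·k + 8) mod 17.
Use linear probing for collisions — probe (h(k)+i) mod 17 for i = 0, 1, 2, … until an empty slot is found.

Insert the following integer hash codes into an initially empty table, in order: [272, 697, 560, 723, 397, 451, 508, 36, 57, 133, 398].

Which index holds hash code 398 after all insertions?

272 hashes to 8; slot 8 is free -> place at 8.
697 hashes to 8; 8 taken -> place at 9.
560 hashes to 6; slot 6 is free -> place at 6.
723 hashes to 9; 9 taken -> place at 10.
397 hashes to 3; slot 3 is free -> place at 3.
451 hashes to 9; 9,10 taken -> place at 11.
508 hashes to 4; slot 4 is free -> place at 4.
36 hashes to 12; slot 12 is free -> place at 12.
57 hashes to 3; 3,4 taken -> place at 5.
133 hashes to 2; slot 2 is free -> place at 2.
398 hashes to 5; 5,6 taken -> place at 7.
Table: [-, -, 133, 397, 508, 57, 560, 398, 272, 697, 723, 451, 36, -, -, -, -]

7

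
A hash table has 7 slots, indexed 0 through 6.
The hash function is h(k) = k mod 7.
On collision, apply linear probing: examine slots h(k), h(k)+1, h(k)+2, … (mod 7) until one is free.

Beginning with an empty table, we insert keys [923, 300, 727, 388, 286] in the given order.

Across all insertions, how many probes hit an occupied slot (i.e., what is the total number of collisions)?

923 hashes to 6; slot 6 is free -> place at 6.
300 hashes to 6; 6 taken -> place at 0.
727 hashes to 6; 6,0 taken -> place at 1.
388 hashes to 3; slot 3 is free -> place at 3.
286 hashes to 6; 6,0,1 taken -> place at 2.
Table: [300, 727, 286, 388, ∅, ∅, 923]

6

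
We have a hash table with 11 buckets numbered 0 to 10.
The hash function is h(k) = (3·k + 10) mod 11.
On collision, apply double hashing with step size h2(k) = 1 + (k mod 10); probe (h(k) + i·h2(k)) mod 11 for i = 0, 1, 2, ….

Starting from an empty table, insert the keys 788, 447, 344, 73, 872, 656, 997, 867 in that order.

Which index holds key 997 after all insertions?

788 hashes to 9; slot 9 is free → place at 9.
447 hashes to 9, h2=8; 9 taken → place at 6.
344 hashes to 8; slot 8 is free → place at 8.
73 hashes to 9, h2=4; 9 taken → place at 2.
872 hashes to 8, h2=3; 8 taken → place at 0.
656 hashes to 9, h2=7; 9 taken → place at 5.
997 hashes to 9, h2=8; 9,6 taken → place at 3.
867 hashes to 4; slot 4 is free → place at 4.
Table: [872, -, 73, 997, 867, 656, 447, -, 344, 788, -]

3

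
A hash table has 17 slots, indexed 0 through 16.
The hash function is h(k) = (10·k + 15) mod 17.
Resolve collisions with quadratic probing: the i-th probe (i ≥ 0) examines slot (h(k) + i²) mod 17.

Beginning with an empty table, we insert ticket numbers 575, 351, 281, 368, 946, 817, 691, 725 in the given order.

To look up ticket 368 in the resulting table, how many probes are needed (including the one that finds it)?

2

Insert 575: h=2, slot 2 empty => index 2.
Insert 351: h=6, slot 6 empty => index 6.
Insert 281: h=3, slot 3 empty => index 3.
Insert 368: h=6, slot 6 occupied => index 7.
Insert 946: h=6, slots 6,7 occupied => index 10.
Insert 817: h=8, slot 8 empty => index 8.
Insert 691: h=6, slots 6,7,10 occupied => index 15.
Insert 725: h=6, slots 6,7,10,15 occupied => index 5.
Table: [-, -, 575, 281, -, 725, 351, 368, 817, -, 946, -, -, -, -, 691, -]
Lookup 368: h=6, probe 6,7 → found at 7.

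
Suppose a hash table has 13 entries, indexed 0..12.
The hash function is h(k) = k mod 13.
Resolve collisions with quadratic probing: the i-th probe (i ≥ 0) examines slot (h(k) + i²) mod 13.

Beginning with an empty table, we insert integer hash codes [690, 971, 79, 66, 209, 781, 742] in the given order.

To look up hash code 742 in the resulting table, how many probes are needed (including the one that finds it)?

690 hashes to 1; slot 1 is free -> place at 1.
971 hashes to 9; slot 9 is free -> place at 9.
79 hashes to 1; 1 taken -> place at 2.
66 hashes to 1; 1,2 taken -> place at 5.
209 hashes to 1; 1,2,5 taken -> place at 10.
781 hashes to 1; 1,2,5,10 taken -> place at 4.
742 hashes to 1; 1,2,5,10,4 taken -> place at 0.
Table: [742, 690, 79, -, 781, 66, -, -, -, 971, 209, -, -]
Lookup 742: h=1, probe 1,2,5,10,4,0 → found at 0.

6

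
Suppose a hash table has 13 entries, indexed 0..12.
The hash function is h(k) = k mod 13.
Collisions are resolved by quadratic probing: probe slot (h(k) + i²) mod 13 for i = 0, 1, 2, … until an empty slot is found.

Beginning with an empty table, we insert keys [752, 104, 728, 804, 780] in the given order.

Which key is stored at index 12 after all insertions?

804

752 hashes to 11; slot 11 is free -> place at 11.
104 hashes to 0; slot 0 is free -> place at 0.
728 hashes to 0; 0 taken -> place at 1.
804 hashes to 11; 11 taken -> place at 12.
780 hashes to 0; 0,1 taken -> place at 4.
Table: [104, 728, ∅, ∅, 780, ∅, ∅, ∅, ∅, ∅, ∅, 752, 804]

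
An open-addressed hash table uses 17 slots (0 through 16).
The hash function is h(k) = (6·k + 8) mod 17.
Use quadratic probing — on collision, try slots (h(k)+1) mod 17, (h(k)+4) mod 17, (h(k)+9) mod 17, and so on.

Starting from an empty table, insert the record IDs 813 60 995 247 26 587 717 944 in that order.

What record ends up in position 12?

813: h=7 → slot 7
60: h=11 → slot 11
995: h=11, probe 11,12 → slot 12
247: h=11, probe 11,12,15 → slot 15
26: h=11, probe 11,12,15,3 → slot 3
587: h=11, probe 11,12,15,3,10 → slot 10
717: h=9 → slot 9
944: h=11, probe 11,12,15,3,10,2 → slot 2
Table: [∅, ∅, 944, 26, ∅, ∅, ∅, 813, ∅, 717, 587, 60, 995, ∅, ∅, 247, ∅]

995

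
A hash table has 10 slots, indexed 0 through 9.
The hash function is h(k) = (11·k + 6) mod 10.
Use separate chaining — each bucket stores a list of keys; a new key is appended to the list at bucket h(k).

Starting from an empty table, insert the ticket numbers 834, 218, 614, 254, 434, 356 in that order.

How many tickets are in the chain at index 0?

Insert 834: h=0, bucket 0 empty → new chain.
Insert 218: h=4, bucket 4 empty → new chain.
Insert 614: h=0, bucket 0 nonempty → append to chain.
Insert 254: h=0, bucket 0 nonempty → append to chain.
Insert 434: h=0, bucket 0 nonempty → append to chain.
Insert 356: h=2, bucket 2 empty → new chain.
Final buckets:
0: 834 -> 614 -> 254 -> 434
1: _
2: 356
3: _
4: 218
5: _
6: _
7: _
8: _
9: _

4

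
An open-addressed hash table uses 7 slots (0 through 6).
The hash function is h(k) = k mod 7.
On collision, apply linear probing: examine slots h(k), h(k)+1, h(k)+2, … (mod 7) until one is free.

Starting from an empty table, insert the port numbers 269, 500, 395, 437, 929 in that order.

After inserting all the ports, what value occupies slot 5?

269: h=3 → slot 3
500: h=3, probe 3,4 → slot 4
395: h=3, probe 3,4,5 → slot 5
437: h=3, probe 3,4,5,6 → slot 6
929: h=5, probe 5,6,0 → slot 0
Table: [929, _, _, 269, 500, 395, 437]

395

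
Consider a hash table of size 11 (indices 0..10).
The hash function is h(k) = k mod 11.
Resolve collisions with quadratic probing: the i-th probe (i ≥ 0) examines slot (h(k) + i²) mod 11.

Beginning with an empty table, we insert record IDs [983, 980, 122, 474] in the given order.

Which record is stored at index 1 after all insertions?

980

983: h=4 => slot 4
980: h=1 => slot 1
122: h=1, probe 1,2 => slot 2
474: h=1, probe 1,2,5 => slot 5
Table: [∅, 980, 122, ∅, 983, 474, ∅, ∅, ∅, ∅, ∅]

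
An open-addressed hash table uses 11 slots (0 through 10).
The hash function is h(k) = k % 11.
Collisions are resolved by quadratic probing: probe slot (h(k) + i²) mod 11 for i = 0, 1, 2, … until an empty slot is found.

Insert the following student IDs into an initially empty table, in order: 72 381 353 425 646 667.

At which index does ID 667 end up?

0

Insert 72: h=6, slot 6 empty => index 6.
Insert 381: h=7, slot 7 empty => index 7.
Insert 353: h=1, slot 1 empty => index 1.
Insert 425: h=7, slot 7 occupied => index 8.
Insert 646: h=8, slot 8 occupied => index 9.
Insert 667: h=7, slots 7,8 occupied => index 0.
Table: [667, 353, -, -, -, -, 72, 381, 425, 646, -]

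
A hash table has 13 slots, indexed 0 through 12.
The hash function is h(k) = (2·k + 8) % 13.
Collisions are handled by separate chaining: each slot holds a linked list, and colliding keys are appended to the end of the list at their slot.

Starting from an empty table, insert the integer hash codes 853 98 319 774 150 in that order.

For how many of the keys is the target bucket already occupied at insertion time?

853 -> bucket 11
98 -> bucket 9
319 -> bucket 9 (collision)
774 -> bucket 9 (collision)
150 -> bucket 9 (collision)
Final buckets:
0: -
1: -
2: -
3: -
4: -
5: -
6: -
7: -
8: -
9: 98 -> 319 -> 774 -> 150
10: -
11: 853
12: -

3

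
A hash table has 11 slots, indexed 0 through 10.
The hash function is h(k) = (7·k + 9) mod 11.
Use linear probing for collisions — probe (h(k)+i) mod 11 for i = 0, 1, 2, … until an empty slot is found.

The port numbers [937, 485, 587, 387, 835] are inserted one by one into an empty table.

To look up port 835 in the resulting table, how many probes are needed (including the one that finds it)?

937 hashes to 1; slot 1 is free → place at 1.
485 hashes to 5; slot 5 is free → place at 5.
587 hashes to 4; slot 4 is free → place at 4.
387 hashes to 1; 1 taken → place at 2.
835 hashes to 2; 2 taken → place at 3.
Table: [∅, 937, 387, 835, 587, 485, ∅, ∅, ∅, ∅, ∅]
Lookup 835: h=2, probe 2,3 → found at 3.

2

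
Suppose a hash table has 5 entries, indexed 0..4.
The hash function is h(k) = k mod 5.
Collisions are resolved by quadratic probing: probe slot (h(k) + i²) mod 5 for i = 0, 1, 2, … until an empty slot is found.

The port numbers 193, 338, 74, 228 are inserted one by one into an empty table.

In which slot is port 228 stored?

2

Insert 193: h=3, slot 3 empty => index 3.
Insert 338: h=3, slot 3 occupied => index 4.
Insert 74: h=4, slot 4 occupied => index 0.
Insert 228: h=3, slots 3,4 occupied => index 2.
Table: [74, _, 228, 193, 338]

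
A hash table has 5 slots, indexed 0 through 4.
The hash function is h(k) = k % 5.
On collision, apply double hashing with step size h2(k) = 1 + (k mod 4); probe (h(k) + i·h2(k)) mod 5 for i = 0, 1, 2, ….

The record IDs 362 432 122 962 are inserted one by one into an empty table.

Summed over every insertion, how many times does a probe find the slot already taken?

5

362 hashes to 2; slot 2 is free → place at 2.
432 hashes to 2, h2=1; 2 taken → place at 3.
122 hashes to 2, h2=3; 2 taken → place at 0.
962 hashes to 2, h2=3; 2,0,3 taken → place at 1.
Table: [122, 962, 362, 432, _]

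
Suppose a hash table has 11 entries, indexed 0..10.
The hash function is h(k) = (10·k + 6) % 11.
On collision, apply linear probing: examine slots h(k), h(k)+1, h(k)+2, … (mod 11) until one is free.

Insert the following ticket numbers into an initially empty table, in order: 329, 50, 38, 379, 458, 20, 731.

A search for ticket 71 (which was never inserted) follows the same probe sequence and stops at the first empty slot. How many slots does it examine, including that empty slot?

4

329: h=7 => slot 7
50: h=0 => slot 0
38: h=1 => slot 1
379: h=1, probe 1,2 => slot 2
458: h=10 => slot 10
20: h=8 => slot 8
731: h=1, probe 1,2,3 => slot 3
Table: [50, 38, 379, 731, ∅, ∅, ∅, 329, 20, ∅, 458]
Lookup 71: h=1, probe 1,2,3,4 → slot 4 empty, not found.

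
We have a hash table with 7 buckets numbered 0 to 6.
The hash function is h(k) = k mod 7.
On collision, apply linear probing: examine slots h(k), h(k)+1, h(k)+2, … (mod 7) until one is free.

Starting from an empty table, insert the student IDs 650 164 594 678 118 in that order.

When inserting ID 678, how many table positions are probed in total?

650: h=6 -> slot 6
164: h=3 -> slot 3
594: h=6, probe 6,0 -> slot 0
678: h=6, probe 6,0,1 -> slot 1
118: h=6, probe 6,0,1,2 -> slot 2
Table: [594, 678, 118, 164, _, _, 650]

3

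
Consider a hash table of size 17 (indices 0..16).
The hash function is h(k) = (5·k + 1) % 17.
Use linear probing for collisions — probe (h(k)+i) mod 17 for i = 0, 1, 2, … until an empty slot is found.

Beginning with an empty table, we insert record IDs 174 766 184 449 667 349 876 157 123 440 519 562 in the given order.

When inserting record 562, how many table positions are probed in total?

Insert 174: h=4, slot 4 empty → index 4.
Insert 766: h=6, slot 6 empty → index 6.
Insert 184: h=3, slot 3 empty → index 3.
Insert 449: h=2, slot 2 empty → index 2.
Insert 667: h=4, slot 4 occupied → index 5.
Insert 349: h=12, slot 12 empty → index 12.
Insert 876: h=12, slot 12 occupied → index 13.
Insert 157: h=4, slots 4,5,6 occupied → index 7.
Insert 123: h=4, slots 4,5,6,7 occupied → index 8.
Insert 440: h=8, slot 8 occupied → index 9.
Insert 519: h=12, slots 12,13 occupied → index 14.
Insert 562: h=6, slots 6,7,8,9 occupied → index 10.
Table: [-, -, 449, 184, 174, 667, 766, 157, 123, 440, 562, -, 349, 876, 519, -, -]

5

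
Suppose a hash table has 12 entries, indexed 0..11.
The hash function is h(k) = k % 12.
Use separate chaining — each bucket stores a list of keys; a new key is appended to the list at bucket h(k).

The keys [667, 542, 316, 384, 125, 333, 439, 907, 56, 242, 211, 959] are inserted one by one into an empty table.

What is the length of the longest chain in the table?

Insert 667: h=7, bucket 7 empty → new chain.
Insert 542: h=2, bucket 2 empty → new chain.
Insert 316: h=4, bucket 4 empty → new chain.
Insert 384: h=0, bucket 0 empty → new chain.
Insert 125: h=5, bucket 5 empty → new chain.
Insert 333: h=9, bucket 9 empty → new chain.
Insert 439: h=7, bucket 7 nonempty → append to chain.
Insert 907: h=7, bucket 7 nonempty → append to chain.
Insert 56: h=8, bucket 8 empty → new chain.
Insert 242: h=2, bucket 2 nonempty → append to chain.
Insert 211: h=7, bucket 7 nonempty → append to chain.
Insert 959: h=11, bucket 11 empty → new chain.
Final buckets:
0: 384
1: _
2: 542 -> 242
3: _
4: 316
5: 125
6: _
7: 667 -> 439 -> 907 -> 211
8: 56
9: 333
10: _
11: 959

4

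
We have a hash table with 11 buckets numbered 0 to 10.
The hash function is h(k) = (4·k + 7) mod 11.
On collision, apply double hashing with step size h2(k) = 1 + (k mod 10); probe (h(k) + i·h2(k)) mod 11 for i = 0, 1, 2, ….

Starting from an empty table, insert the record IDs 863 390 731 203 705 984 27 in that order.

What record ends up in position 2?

27

863: h=5 => slot 5
390: h=5, h2=1, probe 5,6 => slot 6
731: h=5, h2=2, probe 5,7 => slot 7
203: h=5, h2=4, probe 5,9 => slot 9
705: h=0 => slot 0
984: h=5, h2=5, probe 5,10 => slot 10
27: h=5, h2=8, probe 5,2 => slot 2
Table: [705, -, 27, -, -, 863, 390, 731, -, 203, 984]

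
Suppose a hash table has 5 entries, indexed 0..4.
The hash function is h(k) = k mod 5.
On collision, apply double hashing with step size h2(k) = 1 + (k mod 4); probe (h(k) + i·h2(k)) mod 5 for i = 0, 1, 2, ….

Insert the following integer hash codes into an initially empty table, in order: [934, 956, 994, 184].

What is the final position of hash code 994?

2

934: h=4 => slot 4
956: h=1 => slot 1
994: h=4, h2=3, probe 4,2 => slot 2
184: h=4, h2=1, probe 4,0 => slot 0
Table: [184, 956, 994, -, 934]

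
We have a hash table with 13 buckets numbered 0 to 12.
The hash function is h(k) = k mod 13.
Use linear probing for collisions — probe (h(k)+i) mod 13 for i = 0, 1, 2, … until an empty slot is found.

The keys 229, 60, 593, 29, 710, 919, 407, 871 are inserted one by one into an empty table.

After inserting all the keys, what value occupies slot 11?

Insert 229: h=8, slot 8 empty -> index 8.
Insert 60: h=8, slot 8 occupied -> index 9.
Insert 593: h=8, slots 8,9 occupied -> index 10.
Insert 29: h=3, slot 3 empty -> index 3.
Insert 710: h=8, slots 8,9,10 occupied -> index 11.
Insert 919: h=9, slots 9,10,11 occupied -> index 12.
Insert 407: h=4, slot 4 empty -> index 4.
Insert 871: h=0, slot 0 empty -> index 0.
Table: [871, ∅, ∅, 29, 407, ∅, ∅, ∅, 229, 60, 593, 710, 919]

710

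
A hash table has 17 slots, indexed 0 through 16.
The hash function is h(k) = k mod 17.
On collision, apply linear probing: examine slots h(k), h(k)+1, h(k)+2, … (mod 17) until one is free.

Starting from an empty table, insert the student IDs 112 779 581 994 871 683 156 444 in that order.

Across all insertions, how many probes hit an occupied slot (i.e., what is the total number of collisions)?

112 hashes to 10; slot 10 is free → place at 10.
779 hashes to 14; slot 14 is free → place at 14.
581 hashes to 3; slot 3 is free → place at 3.
994 hashes to 8; slot 8 is free → place at 8.
871 hashes to 4; slot 4 is free → place at 4.
683 hashes to 3; 3,4 taken → place at 5.
156 hashes to 3; 3,4,5 taken → place at 6.
444 hashes to 2; slot 2 is free → place at 2.
Table: [_, _, 444, 581, 871, 683, 156, _, 994, _, 112, _, _, _, 779, _, _]

5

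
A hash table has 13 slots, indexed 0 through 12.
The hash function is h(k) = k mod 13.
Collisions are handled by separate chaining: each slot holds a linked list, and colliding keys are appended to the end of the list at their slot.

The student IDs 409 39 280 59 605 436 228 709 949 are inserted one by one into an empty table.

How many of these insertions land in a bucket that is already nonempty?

6

Insert 409: h=6, bucket 6 empty -> new chain.
Insert 39: h=0, bucket 0 empty -> new chain.
Insert 280: h=7, bucket 7 empty -> new chain.
Insert 59: h=7, bucket 7 nonempty -> append to chain.
Insert 605: h=7, bucket 7 nonempty -> append to chain.
Insert 436: h=7, bucket 7 nonempty -> append to chain.
Insert 228: h=7, bucket 7 nonempty -> append to chain.
Insert 709: h=7, bucket 7 nonempty -> append to chain.
Insert 949: h=0, bucket 0 nonempty -> append to chain.
Final buckets:
0: 39 -> 949
1: .
2: .
3: .
4: .
5: .
6: 409
7: 280 -> 59 -> 605 -> 436 -> 228 -> 709
8: .
9: .
10: .
11: .
12: .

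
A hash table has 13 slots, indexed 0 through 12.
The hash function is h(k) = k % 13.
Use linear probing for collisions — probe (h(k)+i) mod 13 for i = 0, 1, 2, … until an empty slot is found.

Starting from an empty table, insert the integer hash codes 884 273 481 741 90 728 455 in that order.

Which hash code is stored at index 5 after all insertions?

884: h=0 => slot 0
273: h=0, probe 0,1 => slot 1
481: h=0, probe 0,1,2 => slot 2
741: h=0, probe 0,1,2,3 => slot 3
90: h=12 => slot 12
728: h=0, probe 0,1,2,3,4 => slot 4
455: h=0, probe 0,1,2,3,4,5 => slot 5
Table: [884, 273, 481, 741, 728, 455, _, _, _, _, _, _, 90]

455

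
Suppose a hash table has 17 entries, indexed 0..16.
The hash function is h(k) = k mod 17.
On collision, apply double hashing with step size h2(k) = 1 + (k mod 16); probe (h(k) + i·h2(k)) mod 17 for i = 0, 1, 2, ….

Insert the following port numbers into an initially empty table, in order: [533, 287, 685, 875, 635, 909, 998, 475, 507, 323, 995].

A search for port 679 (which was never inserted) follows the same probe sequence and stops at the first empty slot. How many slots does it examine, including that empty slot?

Insert 533: h=6, slot 6 empty → index 6.
Insert 287: h=15, slot 15 empty → index 15.
Insert 685: h=5, slot 5 empty → index 5.
Insert 875: h=8, slot 8 empty → index 8.
Insert 635: h=6, h2=12, slot 6 occupied → index 1.
Insert 909: h=8, h2=14, slots 8,5 occupied → index 2.
Insert 998: h=12, slot 12 empty → index 12.
Insert 475: h=16, slot 16 empty → index 16.
Insert 507: h=14, slot 14 empty → index 14.
Insert 323: h=0, slot 0 empty → index 0.
Insert 995: h=9, slot 9 empty → index 9.
Table: [323, 635, 909, -, -, 685, 533, -, 875, 995, -, -, 998, -, 507, 287, 475]
Lookup 679: h=16, h2=8, probe 16,7 → slot 7 empty, not found.

2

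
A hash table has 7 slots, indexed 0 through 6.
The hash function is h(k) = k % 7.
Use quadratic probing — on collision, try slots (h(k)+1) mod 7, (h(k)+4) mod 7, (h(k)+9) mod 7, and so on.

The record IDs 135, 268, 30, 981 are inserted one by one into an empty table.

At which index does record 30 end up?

135: h=2 -> slot 2
268: h=2, probe 2,3 -> slot 3
30: h=2, probe 2,3,6 -> slot 6
981: h=1 -> slot 1
Table: [_, 981, 135, 268, _, _, 30]

6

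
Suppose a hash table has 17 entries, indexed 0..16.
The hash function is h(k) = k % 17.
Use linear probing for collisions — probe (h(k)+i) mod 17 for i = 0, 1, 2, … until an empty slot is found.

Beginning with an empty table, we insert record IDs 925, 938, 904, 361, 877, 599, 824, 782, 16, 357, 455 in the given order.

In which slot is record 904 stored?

4

925: h=7 -> slot 7
938: h=3 -> slot 3
904: h=3, probe 3,4 -> slot 4
361: h=4, probe 4,5 -> slot 5
877: h=10 -> slot 10
599: h=4, probe 4,5,6 -> slot 6
824: h=8 -> slot 8
782: h=0 -> slot 0
16: h=16 -> slot 16
357: h=0, probe 0,1 -> slot 1
455: h=13 -> slot 13
Table: [782, 357, _, 938, 904, 361, 599, 925, 824, _, 877, _, _, 455, _, _, 16]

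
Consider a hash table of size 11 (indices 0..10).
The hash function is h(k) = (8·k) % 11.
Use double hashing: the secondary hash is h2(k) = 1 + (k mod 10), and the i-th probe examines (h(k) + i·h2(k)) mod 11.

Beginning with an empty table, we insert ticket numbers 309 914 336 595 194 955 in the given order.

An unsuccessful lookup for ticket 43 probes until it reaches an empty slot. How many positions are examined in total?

2

Insert 309: h=8, slot 8 empty -> index 8.
Insert 914: h=8, h2=5, slot 8 occupied -> index 2.
Insert 336: h=4, slot 4 empty -> index 4.
Insert 595: h=8, h2=6, slot 8 occupied -> index 3.
Insert 194: h=1, slot 1 empty -> index 1.
Insert 955: h=6, slot 6 empty -> index 6.
Table: [—, 194, 914, 595, 336, —, 955, —, 309, —, —]
Lookup 43: h=3, h2=4, probe 3,7 → slot 7 empty, not found.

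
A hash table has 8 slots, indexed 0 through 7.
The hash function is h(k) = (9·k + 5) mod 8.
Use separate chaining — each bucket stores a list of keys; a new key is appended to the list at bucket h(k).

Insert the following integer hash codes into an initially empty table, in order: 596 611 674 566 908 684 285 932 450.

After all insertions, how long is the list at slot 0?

596 → bucket 1
611 → bucket 0
674 → bucket 7
566 → bucket 3
908 → bucket 1 (collision)
684 → bucket 1 (collision)
285 → bucket 2
932 → bucket 1 (collision)
450 → bucket 7 (collision)
Final buckets:
0: 611
1: 596 -> 908 -> 684 -> 932
2: 285
3: 566
4: .
5: .
6: .
7: 674 -> 450

1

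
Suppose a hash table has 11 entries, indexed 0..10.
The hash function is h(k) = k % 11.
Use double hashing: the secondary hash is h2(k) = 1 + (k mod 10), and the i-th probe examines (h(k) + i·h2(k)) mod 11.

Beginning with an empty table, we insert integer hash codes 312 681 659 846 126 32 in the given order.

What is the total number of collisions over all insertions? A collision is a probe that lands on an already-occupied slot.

312: h=4 -> slot 4
681: h=10 -> slot 10
659: h=10, h2=10, probe 10,9 -> slot 9
846: h=10, h2=7, probe 10,6 -> slot 6
126: h=5 -> slot 5
32: h=10, h2=3, probe 10,2 -> slot 2
Table: [_, _, 32, _, 312, 126, 846, _, _, 659, 681]

3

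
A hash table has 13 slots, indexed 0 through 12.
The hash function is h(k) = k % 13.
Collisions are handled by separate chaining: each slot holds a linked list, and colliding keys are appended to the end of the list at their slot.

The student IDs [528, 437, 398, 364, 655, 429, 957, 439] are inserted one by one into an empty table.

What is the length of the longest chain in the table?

4

528 -> bucket 8
437 -> bucket 8 (collision)
398 -> bucket 8 (collision)
364 -> bucket 0
655 -> bucket 5
429 -> bucket 0 (collision)
957 -> bucket 8 (collision)
439 -> bucket 10
Final buckets:
0: 364 -> 429
1: .
2: .
3: .
4: .
5: 655
6: .
7: .
8: 528 -> 437 -> 398 -> 957
9: .
10: 439
11: .
12: .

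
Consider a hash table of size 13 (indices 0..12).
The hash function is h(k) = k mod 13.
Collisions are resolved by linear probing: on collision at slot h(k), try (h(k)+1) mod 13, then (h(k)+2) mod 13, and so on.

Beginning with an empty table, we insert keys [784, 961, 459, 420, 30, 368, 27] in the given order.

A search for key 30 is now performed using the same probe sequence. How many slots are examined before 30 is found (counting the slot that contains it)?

784 hashes to 4; slot 4 is free → place at 4.
961 hashes to 12; slot 12 is free → place at 12.
459 hashes to 4; 4 taken → place at 5.
420 hashes to 4; 4,5 taken → place at 6.
30 hashes to 4; 4,5,6 taken → place at 7.
368 hashes to 4; 4,5,6,7 taken → place at 8.
27 hashes to 1; slot 1 is free → place at 1.
Table: [—, 27, —, —, 784, 459, 420, 30, 368, —, —, —, 961]
Lookup 30: h=4, probe 4,5,6,7 → found at 7.

4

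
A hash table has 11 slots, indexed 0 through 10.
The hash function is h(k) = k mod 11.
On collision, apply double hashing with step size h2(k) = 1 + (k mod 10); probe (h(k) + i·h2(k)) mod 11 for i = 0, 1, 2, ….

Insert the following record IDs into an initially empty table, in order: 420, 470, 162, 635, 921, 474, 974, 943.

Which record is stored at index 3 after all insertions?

420: h=2 -> slot 2
470: h=8 -> slot 8
162: h=8, h2=3, probe 8,0 -> slot 0
635: h=8, h2=6, probe 8,3 -> slot 3
921: h=8, h2=2, probe 8,10 -> slot 10
474: h=1 -> slot 1
974: h=6 -> slot 6
943: h=8, h2=4, probe 8,1,5 -> slot 5
Table: [162, 474, 420, 635, —, 943, 974, —, 470, —, 921]

635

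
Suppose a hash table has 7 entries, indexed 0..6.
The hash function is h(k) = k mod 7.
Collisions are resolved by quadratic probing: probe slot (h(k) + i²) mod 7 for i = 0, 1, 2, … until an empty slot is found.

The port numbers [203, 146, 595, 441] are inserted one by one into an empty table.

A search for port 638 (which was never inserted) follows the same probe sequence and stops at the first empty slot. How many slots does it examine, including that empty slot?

2

Insert 203: h=0, slot 0 empty => index 0.
Insert 146: h=6, slot 6 empty => index 6.
Insert 595: h=0, slot 0 occupied => index 1.
Insert 441: h=0, slots 0,1 occupied => index 4.
Table: [203, 595, ., ., 441, ., 146]
Lookup 638: h=1, probe 1,2 → slot 2 empty, not found.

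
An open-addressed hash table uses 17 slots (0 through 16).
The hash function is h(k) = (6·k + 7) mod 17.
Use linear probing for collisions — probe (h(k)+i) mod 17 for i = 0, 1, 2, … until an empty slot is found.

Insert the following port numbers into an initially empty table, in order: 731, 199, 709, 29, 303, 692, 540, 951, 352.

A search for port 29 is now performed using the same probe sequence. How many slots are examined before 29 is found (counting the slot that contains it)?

731 hashes to 7; slot 7 is free → place at 7.
199 hashes to 11; slot 11 is free → place at 11.
709 hashes to 11; 11 taken → place at 12.
29 hashes to 11; 11,12 taken → place at 13.
303 hashes to 6; slot 6 is free → place at 6.
692 hashes to 11; 11,12,13 taken → place at 14.
540 hashes to 0; slot 0 is free → place at 0.
951 hashes to 1; slot 1 is free → place at 1.
352 hashes to 11; 11,12,13,14 taken → place at 15.
Table: [540, 951, —, —, —, —, 303, 731, —, —, —, 199, 709, 29, 692, 352, —]
Lookup 29: h=11, probe 11,12,13 → found at 13.

3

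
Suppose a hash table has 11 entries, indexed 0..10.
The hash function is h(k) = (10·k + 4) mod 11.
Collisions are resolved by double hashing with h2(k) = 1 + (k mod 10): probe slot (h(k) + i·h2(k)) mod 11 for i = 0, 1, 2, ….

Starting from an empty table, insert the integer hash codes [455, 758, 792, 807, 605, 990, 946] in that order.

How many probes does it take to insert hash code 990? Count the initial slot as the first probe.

3

Insert 455: h=0, slot 0 empty -> index 0.
Insert 758: h=5, slot 5 empty -> index 5.
Insert 792: h=4, slot 4 empty -> index 4.
Insert 807: h=0, h2=8, slot 0 occupied -> index 8.
Insert 605: h=4, h2=6, slot 4 occupied -> index 10.
Insert 990: h=4, h2=1, slots 4,5 occupied -> index 6.
Insert 946: h=4, h2=7, slots 4,0 occupied -> index 7.
Table: [455, ∅, ∅, ∅, 792, 758, 990, 946, 807, ∅, 605]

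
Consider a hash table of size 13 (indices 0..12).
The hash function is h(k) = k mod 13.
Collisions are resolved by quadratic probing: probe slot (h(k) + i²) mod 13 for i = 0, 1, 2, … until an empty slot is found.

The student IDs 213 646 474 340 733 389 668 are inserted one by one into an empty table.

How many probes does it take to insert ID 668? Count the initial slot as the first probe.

213: h=5 -> slot 5
646: h=9 -> slot 9
474: h=6 -> slot 6
340: h=2 -> slot 2
733: h=5, probe 5,6,9,1 -> slot 1
389: h=12 -> slot 12
668: h=5, probe 5,6,9,1,8 -> slot 8
Table: [., 733, 340, ., ., 213, 474, ., 668, 646, ., ., 389]

5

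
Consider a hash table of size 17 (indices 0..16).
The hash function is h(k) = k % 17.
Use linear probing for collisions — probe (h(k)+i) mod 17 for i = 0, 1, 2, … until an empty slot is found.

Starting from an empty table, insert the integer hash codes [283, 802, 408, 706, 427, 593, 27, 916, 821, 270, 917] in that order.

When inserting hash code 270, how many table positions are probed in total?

4

Insert 283: h=11, slot 11 empty → index 11.
Insert 802: h=3, slot 3 empty → index 3.
Insert 408: h=0, slot 0 empty → index 0.
Insert 706: h=9, slot 9 empty → index 9.
Insert 427: h=2, slot 2 empty → index 2.
Insert 593: h=15, slot 15 empty → index 15.
Insert 27: h=10, slot 10 empty → index 10.
Insert 916: h=15, slot 15 occupied → index 16.
Insert 821: h=5, slot 5 empty → index 5.
Insert 270: h=15, slots 15,16,0 occupied → index 1.
Insert 917: h=16, slots 16,0,1,2,3 occupied → index 4.
Table: [408, 270, 427, 802, 917, 821, -, -, -, 706, 27, 283, -, -, -, 593, 916]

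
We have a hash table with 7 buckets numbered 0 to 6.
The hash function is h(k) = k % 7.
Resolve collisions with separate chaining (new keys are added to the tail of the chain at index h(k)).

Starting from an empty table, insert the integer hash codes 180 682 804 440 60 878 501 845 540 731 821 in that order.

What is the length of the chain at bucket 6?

2

180 → bucket 5
682 → bucket 3
804 → bucket 6
440 → bucket 6 (collision)
60 → bucket 4
878 → bucket 3 (collision)
501 → bucket 4 (collision)
845 → bucket 5 (collision)
540 → bucket 1
731 → bucket 3 (collision)
821 → bucket 2
Final buckets:
0: —
1: 540
2: 821
3: 682 -> 878 -> 731
4: 60 -> 501
5: 180 -> 845
6: 804 -> 440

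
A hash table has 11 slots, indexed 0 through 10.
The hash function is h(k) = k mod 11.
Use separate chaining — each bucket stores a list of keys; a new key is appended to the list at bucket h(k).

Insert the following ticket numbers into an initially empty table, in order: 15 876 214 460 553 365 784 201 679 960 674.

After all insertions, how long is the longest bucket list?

5

Insert 15: h=4, bucket 4 empty → new chain.
Insert 876: h=7, bucket 7 empty → new chain.
Insert 214: h=5, bucket 5 empty → new chain.
Insert 460: h=9, bucket 9 empty → new chain.
Insert 553: h=3, bucket 3 empty → new chain.
Insert 365: h=2, bucket 2 empty → new chain.
Insert 784: h=3, bucket 3 nonempty → append to chain.
Insert 201: h=3, bucket 3 nonempty → append to chain.
Insert 679: h=8, bucket 8 empty → new chain.
Insert 960: h=3, bucket 3 nonempty → append to chain.
Insert 674: h=3, bucket 3 nonempty → append to chain.
Final buckets:
0: ∅
1: ∅
2: 365
3: 553 -> 784 -> 201 -> 960 -> 674
4: 15
5: 214
6: ∅
7: 876
8: 679
9: 460
10: ∅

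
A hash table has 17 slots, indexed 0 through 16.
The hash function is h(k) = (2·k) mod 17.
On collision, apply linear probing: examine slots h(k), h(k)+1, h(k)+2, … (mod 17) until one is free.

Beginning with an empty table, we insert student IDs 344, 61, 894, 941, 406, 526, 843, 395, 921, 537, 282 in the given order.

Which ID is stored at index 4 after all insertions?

Insert 344: h=8, slot 8 empty -> index 8.
Insert 61: h=3, slot 3 empty -> index 3.
Insert 894: h=3, slot 3 occupied -> index 4.
Insert 941: h=12, slot 12 empty -> index 12.
Insert 406: h=13, slot 13 empty -> index 13.
Insert 526: h=15, slot 15 empty -> index 15.
Insert 843: h=3, slots 3,4 occupied -> index 5.
Insert 395: h=8, slot 8 occupied -> index 9.
Insert 921: h=6, slot 6 empty -> index 6.
Insert 537: h=3, slots 3,4,5,6 occupied -> index 7.
Insert 282: h=3, slots 3,4,5,6,7,8,9 occupied -> index 10.
Table: [—, —, —, 61, 894, 843, 921, 537, 344, 395, 282, —, 941, 406, —, 526, —]

894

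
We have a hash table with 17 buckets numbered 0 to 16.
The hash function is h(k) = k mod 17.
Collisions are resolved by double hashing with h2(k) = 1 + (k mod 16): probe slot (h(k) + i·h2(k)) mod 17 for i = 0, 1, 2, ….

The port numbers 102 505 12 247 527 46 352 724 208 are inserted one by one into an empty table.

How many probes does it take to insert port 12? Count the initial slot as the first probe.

102 hashes to 0; slot 0 is free → place at 0.
505 hashes to 12; slot 12 is free → place at 12.
12 hashes to 12, h2=13; 12 taken → place at 8.
247 hashes to 9; slot 9 is free → place at 9.
527 hashes to 0, h2=16; 0 taken → place at 16.
46 hashes to 12, h2=15; 12 taken → place at 10.
352 hashes to 12, h2=1; 12 taken → place at 13.
724 hashes to 10, h2=5; 10 taken → place at 15.
208 hashes to 4; slot 4 is free → place at 4.
Table: [102, —, —, —, 208, —, —, —, 12, 247, 46, —, 505, 352, —, 724, 527]

2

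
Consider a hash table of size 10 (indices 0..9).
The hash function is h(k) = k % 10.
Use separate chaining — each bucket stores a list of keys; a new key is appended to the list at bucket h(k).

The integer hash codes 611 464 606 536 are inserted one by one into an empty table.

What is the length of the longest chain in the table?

611 → bucket 1
464 → bucket 4
606 → bucket 6
536 → bucket 6 (collision)
Final buckets:
0: _
1: 611
2: _
3: _
4: 464
5: _
6: 606 -> 536
7: _
8: _
9: _

2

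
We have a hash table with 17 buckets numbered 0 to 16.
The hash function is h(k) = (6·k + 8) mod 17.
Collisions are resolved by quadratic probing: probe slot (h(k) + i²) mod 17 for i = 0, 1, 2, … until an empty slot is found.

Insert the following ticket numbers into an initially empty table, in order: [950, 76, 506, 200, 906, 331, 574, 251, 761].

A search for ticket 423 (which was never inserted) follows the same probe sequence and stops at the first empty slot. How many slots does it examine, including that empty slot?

2

950: h=13 => slot 13
76: h=5 => slot 5
506: h=1 => slot 1
200: h=1, probe 1,2 => slot 2
906: h=4 => slot 4
331: h=5, probe 5,6 => slot 6
574: h=1, probe 1,2,5,10 => slot 10
251: h=1, probe 1,2,5,10,0 => slot 0
761: h=1, probe 1,2,5,10,0,9 => slot 9
Table: [251, 506, 200, ∅, 906, 76, 331, ∅, ∅, 761, 574, ∅, ∅, 950, ∅, ∅, ∅]
Lookup 423: h=13, probe 13,14 → slot 14 empty, not found.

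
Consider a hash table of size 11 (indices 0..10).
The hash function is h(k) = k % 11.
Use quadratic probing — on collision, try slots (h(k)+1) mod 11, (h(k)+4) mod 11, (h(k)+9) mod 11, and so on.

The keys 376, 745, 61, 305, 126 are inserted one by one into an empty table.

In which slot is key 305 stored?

9

376: h=2 → slot 2
745: h=8 → slot 8
61: h=6 → slot 6
305: h=8, probe 8,9 → slot 9
126: h=5 → slot 5
Table: [-, -, 376, -, -, 126, 61, -, 745, 305, -]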